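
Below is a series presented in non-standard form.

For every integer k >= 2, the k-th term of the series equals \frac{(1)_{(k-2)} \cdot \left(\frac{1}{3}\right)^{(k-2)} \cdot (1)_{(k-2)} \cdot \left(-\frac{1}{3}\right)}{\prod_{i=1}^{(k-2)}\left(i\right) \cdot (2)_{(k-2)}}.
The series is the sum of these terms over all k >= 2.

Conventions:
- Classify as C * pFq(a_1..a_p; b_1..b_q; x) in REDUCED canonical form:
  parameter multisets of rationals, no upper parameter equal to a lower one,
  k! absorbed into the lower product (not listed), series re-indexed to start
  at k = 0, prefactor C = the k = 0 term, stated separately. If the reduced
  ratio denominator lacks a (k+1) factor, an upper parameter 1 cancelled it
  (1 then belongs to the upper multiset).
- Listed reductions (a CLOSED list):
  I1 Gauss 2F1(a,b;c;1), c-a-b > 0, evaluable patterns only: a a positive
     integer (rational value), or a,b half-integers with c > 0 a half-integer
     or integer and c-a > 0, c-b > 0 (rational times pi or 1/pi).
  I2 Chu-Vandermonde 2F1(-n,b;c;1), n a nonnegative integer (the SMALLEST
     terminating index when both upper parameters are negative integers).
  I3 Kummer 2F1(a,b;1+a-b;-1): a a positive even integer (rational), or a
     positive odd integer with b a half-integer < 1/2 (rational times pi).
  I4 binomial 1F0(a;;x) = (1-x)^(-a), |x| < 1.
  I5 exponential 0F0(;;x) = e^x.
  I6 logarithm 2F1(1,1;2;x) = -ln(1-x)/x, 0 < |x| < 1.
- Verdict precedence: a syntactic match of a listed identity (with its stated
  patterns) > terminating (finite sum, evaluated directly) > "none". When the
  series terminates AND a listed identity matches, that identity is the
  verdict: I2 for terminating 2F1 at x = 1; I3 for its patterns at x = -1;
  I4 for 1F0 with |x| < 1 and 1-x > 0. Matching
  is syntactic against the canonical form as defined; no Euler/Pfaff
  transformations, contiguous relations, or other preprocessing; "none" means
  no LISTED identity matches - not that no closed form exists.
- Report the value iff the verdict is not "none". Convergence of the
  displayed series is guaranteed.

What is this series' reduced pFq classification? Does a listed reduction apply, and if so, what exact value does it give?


x = \frac{1}{3} here; the reduced form reads 2F1, upper {1, 1}, lower {2}, C = -\frac{1}{3}. Verdict: the I6 logarithm reduction applies (the logarithm: parameters (1,1;2), x = \frac{1}{3}). Exact value: \ln\left(\frac{2}{3}\right).

Structural cue: x = \frac{1}{3} and the product of the first k integers (C = -1/3, x = 1/3) is k!.
Consecutive-term ratio: r(k) = \frac{1}{3} * (k+1) (k+1) / [(k+2) (k+1)] - rational in k. x = \frac{1}{3}; t_0 = -\frac{1}{3}; negate the roots.


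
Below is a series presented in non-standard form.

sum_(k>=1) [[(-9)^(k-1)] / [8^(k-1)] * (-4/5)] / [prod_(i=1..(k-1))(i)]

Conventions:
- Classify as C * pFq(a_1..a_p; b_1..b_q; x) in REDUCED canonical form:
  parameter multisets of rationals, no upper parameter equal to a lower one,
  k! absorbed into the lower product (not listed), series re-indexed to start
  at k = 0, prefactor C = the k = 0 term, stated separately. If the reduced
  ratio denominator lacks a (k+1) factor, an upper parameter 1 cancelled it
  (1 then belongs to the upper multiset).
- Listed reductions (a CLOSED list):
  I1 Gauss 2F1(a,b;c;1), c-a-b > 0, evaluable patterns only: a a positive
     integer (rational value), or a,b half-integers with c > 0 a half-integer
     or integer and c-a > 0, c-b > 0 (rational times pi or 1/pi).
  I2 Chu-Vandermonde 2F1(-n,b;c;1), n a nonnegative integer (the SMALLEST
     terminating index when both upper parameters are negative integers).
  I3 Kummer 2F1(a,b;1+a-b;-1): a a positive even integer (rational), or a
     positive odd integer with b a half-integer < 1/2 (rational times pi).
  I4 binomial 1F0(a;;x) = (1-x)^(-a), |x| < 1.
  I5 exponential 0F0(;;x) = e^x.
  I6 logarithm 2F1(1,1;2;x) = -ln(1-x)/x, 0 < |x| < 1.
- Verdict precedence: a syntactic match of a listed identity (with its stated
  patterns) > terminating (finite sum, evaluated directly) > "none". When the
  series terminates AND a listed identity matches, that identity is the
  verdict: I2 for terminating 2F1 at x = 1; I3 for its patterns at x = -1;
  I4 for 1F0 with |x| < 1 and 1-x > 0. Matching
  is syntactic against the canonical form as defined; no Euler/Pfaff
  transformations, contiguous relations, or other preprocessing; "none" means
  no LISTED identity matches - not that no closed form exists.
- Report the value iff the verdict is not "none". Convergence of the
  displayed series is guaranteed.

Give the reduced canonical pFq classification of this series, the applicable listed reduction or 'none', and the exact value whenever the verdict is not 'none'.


The series (x = -9/8) is 0F0: upper {-}, lower {-}, prefactor -4/5. Verdict at x = -9/8: the exponential series (I5) matches (the 0F0 exponential series at x = -9/8). Exact value: (-4/5) * e^(-9/8).

The tell: with t_0 = -4/5, the product of the first k integers (prefactor -4/5) is k!.
Adjacent-term ratio: r(k) = (-9/8) * 1 / [(k+1)] ; factor over Q: parameters, x = (-9/8), and C = -4/5.


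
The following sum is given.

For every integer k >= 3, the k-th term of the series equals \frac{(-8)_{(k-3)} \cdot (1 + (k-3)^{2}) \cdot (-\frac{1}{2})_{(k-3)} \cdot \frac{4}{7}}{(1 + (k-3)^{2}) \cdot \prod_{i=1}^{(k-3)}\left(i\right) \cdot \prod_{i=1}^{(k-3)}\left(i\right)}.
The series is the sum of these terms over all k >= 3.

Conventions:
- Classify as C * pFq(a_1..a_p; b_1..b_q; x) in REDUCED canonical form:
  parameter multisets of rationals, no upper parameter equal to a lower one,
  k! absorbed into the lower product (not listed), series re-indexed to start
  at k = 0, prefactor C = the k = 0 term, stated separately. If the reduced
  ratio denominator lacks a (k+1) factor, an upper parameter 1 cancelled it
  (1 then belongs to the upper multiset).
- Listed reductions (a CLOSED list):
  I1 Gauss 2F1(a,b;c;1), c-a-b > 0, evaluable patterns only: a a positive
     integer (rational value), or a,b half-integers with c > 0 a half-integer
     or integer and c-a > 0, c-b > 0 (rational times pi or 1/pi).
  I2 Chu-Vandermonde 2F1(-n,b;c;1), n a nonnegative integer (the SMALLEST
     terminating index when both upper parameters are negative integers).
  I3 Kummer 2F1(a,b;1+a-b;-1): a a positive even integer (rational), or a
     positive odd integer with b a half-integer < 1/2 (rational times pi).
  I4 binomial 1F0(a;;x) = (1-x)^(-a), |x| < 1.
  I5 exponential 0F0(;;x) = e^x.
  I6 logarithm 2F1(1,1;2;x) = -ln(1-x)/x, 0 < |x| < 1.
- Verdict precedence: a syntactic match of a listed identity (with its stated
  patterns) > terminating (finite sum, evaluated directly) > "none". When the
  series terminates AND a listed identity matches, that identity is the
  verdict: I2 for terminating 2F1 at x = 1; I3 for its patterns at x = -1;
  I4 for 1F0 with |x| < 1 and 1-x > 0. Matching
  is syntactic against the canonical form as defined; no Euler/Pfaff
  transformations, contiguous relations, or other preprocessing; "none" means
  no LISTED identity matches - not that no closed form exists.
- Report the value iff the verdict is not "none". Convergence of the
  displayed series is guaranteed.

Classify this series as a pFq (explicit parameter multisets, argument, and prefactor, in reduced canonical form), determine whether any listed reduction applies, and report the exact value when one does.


With C = \frac{4}{7}: the canonical form is 2F1(-8, -\frac{1}{2}; 1; 1). Verdict: Vandermonde's identity (I2) matches (terminating 2F1 at x = 1 with n = 8, b = -1/2, c = 1). Sum: \frac{109395}{57344}.

Key observation: t_0 = \frac{4}{7} here, and the lower running product (C = 4/7) is a rising factorial.
Adjacent-term ratio: r(k) = 1 * (k-8) (k-\frac{1}{2}) / [(k+1) (k+1)] - rational; roots negated = parameters, x = 1, C = \frac{4}{7}.


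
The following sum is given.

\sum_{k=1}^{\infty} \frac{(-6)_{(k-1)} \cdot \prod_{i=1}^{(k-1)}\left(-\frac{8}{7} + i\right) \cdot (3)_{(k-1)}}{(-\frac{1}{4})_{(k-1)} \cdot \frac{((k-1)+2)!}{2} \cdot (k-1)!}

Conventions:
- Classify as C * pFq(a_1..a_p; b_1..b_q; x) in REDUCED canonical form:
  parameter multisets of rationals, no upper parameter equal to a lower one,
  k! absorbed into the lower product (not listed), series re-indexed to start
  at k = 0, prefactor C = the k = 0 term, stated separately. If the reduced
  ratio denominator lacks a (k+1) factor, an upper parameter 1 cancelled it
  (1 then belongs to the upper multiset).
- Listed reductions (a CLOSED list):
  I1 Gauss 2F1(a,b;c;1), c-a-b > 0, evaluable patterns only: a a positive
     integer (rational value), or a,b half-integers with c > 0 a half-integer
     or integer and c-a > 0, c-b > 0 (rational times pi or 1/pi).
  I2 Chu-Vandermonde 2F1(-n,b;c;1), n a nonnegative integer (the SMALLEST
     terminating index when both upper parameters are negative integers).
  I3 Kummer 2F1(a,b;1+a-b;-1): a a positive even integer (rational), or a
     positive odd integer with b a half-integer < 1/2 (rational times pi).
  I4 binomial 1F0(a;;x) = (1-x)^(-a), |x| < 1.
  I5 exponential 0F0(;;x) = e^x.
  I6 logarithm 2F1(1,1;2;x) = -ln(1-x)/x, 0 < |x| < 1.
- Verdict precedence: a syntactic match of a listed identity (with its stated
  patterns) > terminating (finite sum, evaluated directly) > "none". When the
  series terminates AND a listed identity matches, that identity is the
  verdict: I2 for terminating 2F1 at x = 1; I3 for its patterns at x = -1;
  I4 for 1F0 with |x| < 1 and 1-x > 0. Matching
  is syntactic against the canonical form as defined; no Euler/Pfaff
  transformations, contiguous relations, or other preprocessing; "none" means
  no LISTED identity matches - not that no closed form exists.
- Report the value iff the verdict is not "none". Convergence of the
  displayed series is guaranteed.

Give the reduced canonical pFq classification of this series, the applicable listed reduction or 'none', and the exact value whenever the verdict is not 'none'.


With C = 1: the canonical form is 2F1(-6, -\frac{1}{7}; -\frac{1}{4}; 1). Verdict at x = 1: Vandermonde's identity (I2) matches (terminating 2F1 at x = 1 with n = 6, b = -1/7, c = -\frac{1}{4}). Value: \frac{106845615}{172120487}.

The tell: with t_0 = 1, the parameter 3 appears in both the upper and lower lists and cancels.
Step ratio: r(k) = 1 * (k-6) (k-\frac{1}{7}) / [(k-\frac{1}{4}) (k+1)] - poly over poly, x = 1 from leading terms; C = 1 at k = 0.


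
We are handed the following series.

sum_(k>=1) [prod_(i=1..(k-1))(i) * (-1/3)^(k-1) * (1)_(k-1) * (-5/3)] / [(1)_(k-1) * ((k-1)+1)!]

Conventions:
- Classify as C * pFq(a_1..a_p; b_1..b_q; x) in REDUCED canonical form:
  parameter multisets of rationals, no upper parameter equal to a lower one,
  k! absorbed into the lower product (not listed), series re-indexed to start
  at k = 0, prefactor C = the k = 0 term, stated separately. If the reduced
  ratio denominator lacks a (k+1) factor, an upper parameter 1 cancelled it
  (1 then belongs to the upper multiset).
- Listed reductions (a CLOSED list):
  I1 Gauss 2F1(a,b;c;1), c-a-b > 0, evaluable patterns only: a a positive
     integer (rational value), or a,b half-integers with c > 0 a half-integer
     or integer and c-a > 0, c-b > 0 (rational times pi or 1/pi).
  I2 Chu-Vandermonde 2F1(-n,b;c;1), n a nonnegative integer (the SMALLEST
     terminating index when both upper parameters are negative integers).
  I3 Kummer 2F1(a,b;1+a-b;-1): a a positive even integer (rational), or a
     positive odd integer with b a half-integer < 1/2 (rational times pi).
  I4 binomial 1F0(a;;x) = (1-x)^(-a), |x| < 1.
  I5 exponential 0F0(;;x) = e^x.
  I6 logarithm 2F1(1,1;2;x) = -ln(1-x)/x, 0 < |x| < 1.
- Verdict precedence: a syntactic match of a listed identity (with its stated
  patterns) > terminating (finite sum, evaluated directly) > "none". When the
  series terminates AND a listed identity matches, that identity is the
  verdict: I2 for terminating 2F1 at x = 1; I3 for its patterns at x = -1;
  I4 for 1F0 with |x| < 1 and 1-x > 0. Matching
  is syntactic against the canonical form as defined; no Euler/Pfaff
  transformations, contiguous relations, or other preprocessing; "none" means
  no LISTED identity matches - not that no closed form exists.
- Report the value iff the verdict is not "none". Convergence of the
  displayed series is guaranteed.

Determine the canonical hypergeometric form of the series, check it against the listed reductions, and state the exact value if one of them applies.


With C = -5/3: the canonical form is 2F1(1, 1; 2; -1/3). Verdict: this is the logarithmic series (I6) (the logarithm: parameters (1,1;2), x = -1/3). Hence: (-5) * ln(4/3).

Key step: x = (-1/3) and (1)_k (C = -5/3) is k! itself.
Adjacent-term ratio: r(k) = (-1/3) * (k+1) (k+1) / [(k+2) (k+1)] - rational in k, leading ratio (-1/3); with t_0 = -5/3, classification follows.


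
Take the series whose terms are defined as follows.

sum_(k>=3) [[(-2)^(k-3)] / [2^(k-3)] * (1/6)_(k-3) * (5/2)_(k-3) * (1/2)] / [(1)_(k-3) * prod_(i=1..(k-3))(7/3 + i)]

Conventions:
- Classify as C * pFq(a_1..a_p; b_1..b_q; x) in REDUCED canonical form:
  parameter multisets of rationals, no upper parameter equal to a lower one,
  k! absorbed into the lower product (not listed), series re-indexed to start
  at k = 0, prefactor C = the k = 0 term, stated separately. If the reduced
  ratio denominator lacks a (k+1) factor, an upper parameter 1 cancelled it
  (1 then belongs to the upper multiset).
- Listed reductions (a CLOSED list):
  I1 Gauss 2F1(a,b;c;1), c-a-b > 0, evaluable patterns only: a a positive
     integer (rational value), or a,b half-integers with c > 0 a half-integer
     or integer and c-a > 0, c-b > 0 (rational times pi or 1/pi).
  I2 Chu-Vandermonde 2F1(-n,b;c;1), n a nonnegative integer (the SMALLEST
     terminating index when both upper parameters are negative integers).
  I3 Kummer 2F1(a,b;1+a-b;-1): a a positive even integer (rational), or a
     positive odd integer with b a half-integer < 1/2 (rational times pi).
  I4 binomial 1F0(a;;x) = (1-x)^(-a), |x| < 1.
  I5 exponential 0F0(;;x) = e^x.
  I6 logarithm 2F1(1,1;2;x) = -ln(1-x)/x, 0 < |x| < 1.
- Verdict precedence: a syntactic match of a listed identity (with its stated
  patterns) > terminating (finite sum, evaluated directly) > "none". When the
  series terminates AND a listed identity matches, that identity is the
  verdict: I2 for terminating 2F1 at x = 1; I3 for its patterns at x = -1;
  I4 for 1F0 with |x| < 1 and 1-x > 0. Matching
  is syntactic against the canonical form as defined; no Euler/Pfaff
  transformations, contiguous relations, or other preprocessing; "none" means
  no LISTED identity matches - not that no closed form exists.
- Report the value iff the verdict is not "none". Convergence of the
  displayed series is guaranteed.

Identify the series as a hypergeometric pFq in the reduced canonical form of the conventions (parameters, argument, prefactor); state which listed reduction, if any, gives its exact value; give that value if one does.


The series (x = -1) is 2F1: upper {1/6, 5/2}, lower {10/3}, prefactor 1/2. Verdict: none - at argument -1 the multisets {1/6, 5/2} ; {10/3} match no listed identity.

Key observation: with t_0 = 1/2, the two k-th powers (C = 1/2, x = -1) combine into one argument.
Consecutive-term ratio: r(k) = (-1) * (k+1/6) (k+5/2) / [(k+10/3) (k+1)] ; factor over Q: parameters, x = (-1), and C = 1/2.


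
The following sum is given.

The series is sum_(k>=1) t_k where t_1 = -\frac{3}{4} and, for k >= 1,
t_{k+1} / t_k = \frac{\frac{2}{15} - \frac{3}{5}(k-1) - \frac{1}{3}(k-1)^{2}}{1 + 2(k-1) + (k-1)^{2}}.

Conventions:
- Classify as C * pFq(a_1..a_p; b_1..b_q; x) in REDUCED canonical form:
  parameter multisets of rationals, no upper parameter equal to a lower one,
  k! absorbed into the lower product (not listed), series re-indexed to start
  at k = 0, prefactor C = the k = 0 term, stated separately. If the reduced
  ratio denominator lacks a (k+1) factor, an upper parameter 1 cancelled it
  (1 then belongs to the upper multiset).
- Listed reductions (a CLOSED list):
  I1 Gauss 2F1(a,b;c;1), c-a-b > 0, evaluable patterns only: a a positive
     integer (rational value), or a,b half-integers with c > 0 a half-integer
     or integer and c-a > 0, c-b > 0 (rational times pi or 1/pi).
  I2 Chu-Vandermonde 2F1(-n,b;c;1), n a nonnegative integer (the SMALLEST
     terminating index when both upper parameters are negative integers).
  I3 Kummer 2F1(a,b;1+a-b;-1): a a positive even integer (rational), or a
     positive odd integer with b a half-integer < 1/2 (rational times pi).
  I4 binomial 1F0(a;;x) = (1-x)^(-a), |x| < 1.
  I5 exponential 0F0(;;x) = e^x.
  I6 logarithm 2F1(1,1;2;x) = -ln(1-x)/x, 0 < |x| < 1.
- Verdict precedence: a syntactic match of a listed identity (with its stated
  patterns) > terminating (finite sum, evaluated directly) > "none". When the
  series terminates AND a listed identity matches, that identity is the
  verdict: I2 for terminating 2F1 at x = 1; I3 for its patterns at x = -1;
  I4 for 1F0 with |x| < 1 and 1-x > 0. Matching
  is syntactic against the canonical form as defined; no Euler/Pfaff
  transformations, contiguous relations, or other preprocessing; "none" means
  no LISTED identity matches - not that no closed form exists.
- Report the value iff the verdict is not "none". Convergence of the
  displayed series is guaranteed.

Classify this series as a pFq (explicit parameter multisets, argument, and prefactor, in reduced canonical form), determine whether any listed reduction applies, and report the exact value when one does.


With C = -\frac{3}{4}: the canonical form is 2F1(-\frac{1}{5}, 2; 1; -\frac{1}{3}). Verdict: none here - no I1-I6 shape fits x = -\frac{1}{3} with lower {1}.

First insight: t_0 being -\frac{3}{4}, factor the ratio over Q (C = -3/4, x = -1/3): negated roots = parameters.
Term ratio: r(k) = -\frac{1}{3} * (k-\frac{1}{5}) (k+2) / [(k+1) (k+1)] - rational in k, leading ratio -\frac{1}{3}; with t_0 = -\frac{3}{4}, classification follows.


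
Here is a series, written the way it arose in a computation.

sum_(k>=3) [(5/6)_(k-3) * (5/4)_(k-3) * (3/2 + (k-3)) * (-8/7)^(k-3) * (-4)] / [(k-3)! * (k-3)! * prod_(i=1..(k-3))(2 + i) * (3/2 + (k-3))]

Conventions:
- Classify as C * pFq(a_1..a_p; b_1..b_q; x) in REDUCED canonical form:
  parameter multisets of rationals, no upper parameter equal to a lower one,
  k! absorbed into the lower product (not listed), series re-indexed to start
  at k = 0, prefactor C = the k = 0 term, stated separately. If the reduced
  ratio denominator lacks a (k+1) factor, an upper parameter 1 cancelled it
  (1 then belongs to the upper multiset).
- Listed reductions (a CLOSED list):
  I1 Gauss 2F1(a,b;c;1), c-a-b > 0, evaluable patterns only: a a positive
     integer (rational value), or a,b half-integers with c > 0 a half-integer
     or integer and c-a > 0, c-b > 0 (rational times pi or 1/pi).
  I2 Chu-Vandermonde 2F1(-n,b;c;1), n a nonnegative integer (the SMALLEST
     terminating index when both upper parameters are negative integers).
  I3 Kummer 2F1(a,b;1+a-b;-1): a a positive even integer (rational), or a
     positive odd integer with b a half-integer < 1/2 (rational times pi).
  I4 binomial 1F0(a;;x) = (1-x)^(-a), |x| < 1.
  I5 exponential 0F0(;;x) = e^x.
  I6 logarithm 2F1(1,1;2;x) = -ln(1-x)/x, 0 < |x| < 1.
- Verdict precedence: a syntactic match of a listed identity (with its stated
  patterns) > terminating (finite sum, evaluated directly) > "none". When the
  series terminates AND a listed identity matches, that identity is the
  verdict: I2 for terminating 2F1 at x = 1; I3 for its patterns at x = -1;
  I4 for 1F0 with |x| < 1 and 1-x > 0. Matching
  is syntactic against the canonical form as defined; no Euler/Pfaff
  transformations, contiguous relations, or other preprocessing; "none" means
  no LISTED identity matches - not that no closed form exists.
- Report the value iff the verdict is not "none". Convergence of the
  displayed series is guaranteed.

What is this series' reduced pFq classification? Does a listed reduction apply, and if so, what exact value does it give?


This is -4 * 2F2(5/6, 5/4; 1, 3; -8/7) in reduced canonical form. Verdict: no listed reduction: x = -8/7 and upper {5/6, 5/4} fail every I1-I6 pattern.

Key step: t_0 = -4 here, and striking the common factor k + 3/2 reduces the term (prefactor -4).
Step ratio: r(k) = (-8/7) * (k+5/6) (k+5/4) / [(k+1) (k+3) (k+1)] - poly over poly, x = (-8/7) from leading terms; C = -4 at k = 0.


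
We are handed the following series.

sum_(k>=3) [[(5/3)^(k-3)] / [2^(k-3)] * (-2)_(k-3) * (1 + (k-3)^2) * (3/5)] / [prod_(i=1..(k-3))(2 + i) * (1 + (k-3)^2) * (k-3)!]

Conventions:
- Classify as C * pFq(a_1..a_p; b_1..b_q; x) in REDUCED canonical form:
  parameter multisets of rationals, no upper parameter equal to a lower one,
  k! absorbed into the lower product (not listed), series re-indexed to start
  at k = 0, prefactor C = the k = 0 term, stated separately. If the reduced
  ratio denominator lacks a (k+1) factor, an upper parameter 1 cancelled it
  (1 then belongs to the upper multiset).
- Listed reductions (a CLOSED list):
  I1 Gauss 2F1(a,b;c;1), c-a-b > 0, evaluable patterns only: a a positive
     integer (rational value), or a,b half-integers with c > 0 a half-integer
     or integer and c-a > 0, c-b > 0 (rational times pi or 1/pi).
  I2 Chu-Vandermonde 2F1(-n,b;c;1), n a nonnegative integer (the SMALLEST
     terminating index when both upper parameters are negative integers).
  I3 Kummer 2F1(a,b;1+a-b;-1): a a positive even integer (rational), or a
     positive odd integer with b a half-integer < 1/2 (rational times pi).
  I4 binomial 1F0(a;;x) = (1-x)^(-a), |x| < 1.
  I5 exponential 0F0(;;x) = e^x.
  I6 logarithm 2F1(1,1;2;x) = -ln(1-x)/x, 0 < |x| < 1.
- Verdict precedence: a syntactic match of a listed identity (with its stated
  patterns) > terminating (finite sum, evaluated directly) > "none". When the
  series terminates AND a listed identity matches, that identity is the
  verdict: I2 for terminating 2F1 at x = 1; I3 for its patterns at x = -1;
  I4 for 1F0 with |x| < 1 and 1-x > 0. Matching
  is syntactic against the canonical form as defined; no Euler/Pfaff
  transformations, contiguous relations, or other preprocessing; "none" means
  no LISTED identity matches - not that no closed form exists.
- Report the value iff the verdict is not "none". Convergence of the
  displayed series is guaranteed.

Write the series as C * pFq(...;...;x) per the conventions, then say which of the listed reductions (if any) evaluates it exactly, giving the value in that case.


Prefactor 3/5, argument 5/6: 1F1 with upper {-2} over lower {3}. Verdict: terminating - the sum ends at index 2 because -2 is a negative integer; exact evaluation follows. Sum: 217/720.

First insight: x = (5/6) and the two k-th powers (prefactor 3/5) combine into one argument.
Step ratio: r(k) = (5/6) * (k-2) / [(k+3) (k+1)] - poly over poly, x = (5/6) from leading terms; C = 3/5 at k = 0.


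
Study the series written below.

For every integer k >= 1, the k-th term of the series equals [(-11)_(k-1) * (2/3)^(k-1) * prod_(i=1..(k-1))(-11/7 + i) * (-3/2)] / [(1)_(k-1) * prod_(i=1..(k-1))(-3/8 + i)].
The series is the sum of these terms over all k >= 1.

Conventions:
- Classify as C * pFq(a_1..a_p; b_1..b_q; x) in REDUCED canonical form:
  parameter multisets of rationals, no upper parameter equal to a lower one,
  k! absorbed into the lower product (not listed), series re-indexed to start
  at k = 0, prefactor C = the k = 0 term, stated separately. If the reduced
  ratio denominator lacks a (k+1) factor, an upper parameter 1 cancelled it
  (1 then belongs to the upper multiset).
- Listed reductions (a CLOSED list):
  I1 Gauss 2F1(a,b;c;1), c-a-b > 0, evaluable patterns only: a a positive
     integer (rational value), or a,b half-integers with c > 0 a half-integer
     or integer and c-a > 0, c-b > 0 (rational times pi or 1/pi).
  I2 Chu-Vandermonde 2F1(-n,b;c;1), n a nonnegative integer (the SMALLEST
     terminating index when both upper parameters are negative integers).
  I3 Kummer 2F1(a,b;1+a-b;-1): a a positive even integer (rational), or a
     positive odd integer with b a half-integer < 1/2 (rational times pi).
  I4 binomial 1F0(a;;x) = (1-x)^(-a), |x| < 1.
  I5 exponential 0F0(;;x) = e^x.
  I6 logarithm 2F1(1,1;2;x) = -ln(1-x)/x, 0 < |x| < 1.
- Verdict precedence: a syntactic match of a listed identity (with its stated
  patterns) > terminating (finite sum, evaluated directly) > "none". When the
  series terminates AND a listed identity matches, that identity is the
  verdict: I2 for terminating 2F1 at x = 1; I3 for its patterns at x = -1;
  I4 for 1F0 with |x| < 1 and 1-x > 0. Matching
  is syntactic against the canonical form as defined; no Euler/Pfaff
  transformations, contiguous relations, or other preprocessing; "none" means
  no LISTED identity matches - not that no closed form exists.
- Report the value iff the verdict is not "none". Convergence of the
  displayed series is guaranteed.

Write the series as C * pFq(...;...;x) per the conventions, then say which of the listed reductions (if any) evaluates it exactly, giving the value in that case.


Canonical form: C = -3/2 times 2F1 with upper {-11, -4/7}, lower {5/8}, x = 2/3. Verdict: terminating - upper parameter -11 makes this a finite sum (last index 11), evaluated exactly. Value: -148410611277073372778638777/19780735125912730076908710.

Key step: t_0 = -3/2 here, and the lower running product (C = -3/2) is a rising factorial.
Adjacent-term ratio: r(k) = (2/3) * (k-11) (k-4/7) / [(k+5/8) (k+1)] - rational; roots negated = parameters, x = (2/3), C = -3/2.


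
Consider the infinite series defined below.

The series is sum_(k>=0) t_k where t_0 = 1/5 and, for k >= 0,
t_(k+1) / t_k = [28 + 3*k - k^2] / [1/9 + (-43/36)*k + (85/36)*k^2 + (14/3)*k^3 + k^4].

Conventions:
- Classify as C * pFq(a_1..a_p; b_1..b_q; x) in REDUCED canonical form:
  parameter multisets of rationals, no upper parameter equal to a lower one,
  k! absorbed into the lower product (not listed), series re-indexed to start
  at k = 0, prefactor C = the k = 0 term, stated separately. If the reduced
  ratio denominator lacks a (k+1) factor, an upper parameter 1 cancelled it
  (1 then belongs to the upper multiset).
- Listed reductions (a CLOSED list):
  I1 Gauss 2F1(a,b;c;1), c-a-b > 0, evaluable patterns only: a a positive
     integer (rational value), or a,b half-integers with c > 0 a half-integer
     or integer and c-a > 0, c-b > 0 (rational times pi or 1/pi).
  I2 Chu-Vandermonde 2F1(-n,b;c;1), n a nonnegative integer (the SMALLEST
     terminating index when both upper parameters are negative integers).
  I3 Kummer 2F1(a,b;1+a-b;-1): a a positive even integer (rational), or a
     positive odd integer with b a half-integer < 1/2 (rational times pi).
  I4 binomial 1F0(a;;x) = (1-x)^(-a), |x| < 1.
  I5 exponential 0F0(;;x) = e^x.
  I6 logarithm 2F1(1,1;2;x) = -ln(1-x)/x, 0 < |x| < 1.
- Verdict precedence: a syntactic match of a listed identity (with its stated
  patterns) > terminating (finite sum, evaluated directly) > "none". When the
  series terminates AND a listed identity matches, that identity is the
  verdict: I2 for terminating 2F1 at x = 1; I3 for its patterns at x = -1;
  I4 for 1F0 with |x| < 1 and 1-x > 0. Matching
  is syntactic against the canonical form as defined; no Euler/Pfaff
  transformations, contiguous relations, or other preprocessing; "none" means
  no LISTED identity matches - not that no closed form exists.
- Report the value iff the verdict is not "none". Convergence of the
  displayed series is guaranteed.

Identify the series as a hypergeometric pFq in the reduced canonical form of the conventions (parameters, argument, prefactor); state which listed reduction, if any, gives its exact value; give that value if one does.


Canonical form: C = 1/5 times 1F2 with upper {-7}, lower {-1/6, -1/6}, x = -1. Verdict: terminating - no listed pattern fits, but -7 in the upper list cuts the series at k = 7; direct evaluation. Sum: 929774156077918621/2382215151903125.

Key observation: t_0 being 1/5, the parameter 4 appears in both the upper and lower lists and cancels.
Consecutive-term ratio: r(k) = (-1) * (k-7) / [(k-1/6) (k-1/6) (k+1)] - rational; roots negated = parameters, x = (-1), C = 1/5.


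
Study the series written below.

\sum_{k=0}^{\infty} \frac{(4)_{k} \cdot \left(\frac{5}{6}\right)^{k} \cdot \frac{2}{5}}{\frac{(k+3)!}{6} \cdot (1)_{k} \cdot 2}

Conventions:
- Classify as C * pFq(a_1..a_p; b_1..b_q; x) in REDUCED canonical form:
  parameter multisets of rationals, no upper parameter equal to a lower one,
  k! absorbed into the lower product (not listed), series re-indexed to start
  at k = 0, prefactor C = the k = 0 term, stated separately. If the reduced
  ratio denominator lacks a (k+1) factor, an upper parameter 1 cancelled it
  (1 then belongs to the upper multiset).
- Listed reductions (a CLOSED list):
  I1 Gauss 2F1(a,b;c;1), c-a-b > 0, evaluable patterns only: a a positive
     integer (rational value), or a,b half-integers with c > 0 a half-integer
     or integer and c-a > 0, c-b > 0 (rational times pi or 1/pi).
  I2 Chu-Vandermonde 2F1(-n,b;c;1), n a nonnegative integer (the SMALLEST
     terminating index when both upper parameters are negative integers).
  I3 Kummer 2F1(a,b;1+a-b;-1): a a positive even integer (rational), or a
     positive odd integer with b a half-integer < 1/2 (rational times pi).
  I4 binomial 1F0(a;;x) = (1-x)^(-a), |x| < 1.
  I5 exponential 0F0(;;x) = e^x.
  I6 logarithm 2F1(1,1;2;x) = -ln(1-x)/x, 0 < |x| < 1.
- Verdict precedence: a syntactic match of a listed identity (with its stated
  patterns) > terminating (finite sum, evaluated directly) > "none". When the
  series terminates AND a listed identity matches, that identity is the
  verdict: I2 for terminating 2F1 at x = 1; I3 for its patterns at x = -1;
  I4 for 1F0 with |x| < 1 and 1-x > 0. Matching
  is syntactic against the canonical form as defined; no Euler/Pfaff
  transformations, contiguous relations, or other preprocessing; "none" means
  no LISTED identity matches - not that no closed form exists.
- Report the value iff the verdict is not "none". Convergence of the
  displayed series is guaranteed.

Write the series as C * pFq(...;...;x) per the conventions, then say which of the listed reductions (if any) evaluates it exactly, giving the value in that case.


At argument \frac{5}{6}: a 0F0 with upper {-}, lower {-}, scaled by C = \frac{1}{5}. Verdict: this is exponential (I5) (the 0F0 exponential series at x = \frac{5}{6}). Hence: \frac{1}{5} \cdot e^{\frac{5}{6}}.

First insight: x = \frac{5}{6} and the constant factors (C = 1/5) combine into one prefactor.
Consecutive-term ratio: r(k) = \frac{5}{6} * 1 / [(k+1)] - rational in k, leading ratio \frac{5}{6}; with t_0 = \frac{1}{5}, classification follows.


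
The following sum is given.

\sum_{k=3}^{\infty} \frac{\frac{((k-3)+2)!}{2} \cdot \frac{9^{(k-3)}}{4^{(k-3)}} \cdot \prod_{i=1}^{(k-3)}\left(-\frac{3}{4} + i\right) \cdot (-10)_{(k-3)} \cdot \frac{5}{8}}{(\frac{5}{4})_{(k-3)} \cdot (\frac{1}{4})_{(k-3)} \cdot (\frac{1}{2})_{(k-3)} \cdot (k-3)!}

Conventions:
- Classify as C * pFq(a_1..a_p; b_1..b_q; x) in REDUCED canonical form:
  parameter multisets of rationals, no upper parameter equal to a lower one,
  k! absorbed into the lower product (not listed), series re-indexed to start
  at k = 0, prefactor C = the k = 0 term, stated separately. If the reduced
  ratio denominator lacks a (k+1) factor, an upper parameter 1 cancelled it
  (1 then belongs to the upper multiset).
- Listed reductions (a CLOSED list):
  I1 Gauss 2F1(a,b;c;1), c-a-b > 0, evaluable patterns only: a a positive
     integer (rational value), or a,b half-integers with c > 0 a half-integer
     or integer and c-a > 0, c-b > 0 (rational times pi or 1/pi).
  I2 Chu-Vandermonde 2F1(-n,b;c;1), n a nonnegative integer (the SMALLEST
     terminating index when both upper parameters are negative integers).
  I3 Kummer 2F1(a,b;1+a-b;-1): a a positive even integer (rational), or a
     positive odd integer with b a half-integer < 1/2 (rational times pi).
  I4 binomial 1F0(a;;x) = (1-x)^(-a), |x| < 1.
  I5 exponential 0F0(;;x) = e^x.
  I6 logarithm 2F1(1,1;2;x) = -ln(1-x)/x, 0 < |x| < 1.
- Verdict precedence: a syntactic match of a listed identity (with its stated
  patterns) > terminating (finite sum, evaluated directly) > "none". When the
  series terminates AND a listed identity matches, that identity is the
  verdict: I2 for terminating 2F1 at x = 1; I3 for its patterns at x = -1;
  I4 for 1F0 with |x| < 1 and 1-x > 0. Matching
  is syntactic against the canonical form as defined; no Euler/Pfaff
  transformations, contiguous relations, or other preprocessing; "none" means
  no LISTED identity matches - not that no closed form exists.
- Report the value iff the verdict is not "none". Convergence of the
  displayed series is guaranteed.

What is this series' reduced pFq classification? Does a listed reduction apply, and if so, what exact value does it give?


Classification (C = \frac{5}{8}): 2F2 with upper {-10, 3}, lower {\frac{1}{2}, \frac{5}{4}}, argument x = \frac{9}{4}. Verdict: terminating - upper -10 stops the sum at k = 10; the 11 terms are added exactly. Hence: \frac{35563919511429389}{6915683876901800}.

Key observation: x = \frac{9}{4} and the parameter 1/4 appears in both the upper and lower lists and cancels.
Ratio: r(k) = \frac{9}{4} * (k-10) (k+3) / [(k+\frac{1}{2}) (k+\frac{5}{4}) (k+1)] - rational in k. x = \frac{9}{4}; t_0 = \frac{5}{8}; negate the roots.


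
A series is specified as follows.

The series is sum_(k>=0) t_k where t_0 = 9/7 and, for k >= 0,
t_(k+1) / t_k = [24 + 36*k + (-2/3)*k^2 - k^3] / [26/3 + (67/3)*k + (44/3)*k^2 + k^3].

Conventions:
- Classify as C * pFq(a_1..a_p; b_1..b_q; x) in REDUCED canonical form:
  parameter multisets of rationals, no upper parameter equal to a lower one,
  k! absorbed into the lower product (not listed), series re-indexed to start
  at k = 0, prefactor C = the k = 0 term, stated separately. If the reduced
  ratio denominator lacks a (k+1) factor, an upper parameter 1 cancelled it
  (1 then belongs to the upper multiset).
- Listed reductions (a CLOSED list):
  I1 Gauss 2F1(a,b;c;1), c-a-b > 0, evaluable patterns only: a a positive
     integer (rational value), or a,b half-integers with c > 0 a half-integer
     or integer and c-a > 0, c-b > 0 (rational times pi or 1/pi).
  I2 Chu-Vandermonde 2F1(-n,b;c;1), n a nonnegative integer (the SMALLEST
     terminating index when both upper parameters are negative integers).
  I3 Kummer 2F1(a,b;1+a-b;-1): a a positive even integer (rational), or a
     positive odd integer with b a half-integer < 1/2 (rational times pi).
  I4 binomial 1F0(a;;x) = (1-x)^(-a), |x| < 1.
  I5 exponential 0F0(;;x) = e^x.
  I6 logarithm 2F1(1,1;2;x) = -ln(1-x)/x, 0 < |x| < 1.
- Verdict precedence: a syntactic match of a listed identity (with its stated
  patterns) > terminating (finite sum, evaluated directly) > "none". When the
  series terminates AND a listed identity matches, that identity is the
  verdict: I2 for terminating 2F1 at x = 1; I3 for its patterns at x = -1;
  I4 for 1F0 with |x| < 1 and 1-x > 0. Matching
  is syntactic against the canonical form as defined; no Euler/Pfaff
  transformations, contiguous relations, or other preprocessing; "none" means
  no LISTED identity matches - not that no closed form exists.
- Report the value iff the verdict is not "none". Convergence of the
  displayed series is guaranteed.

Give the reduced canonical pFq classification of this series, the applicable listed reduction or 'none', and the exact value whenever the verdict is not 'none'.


The series (x = -1) is 2F1: upper {-6, 6}, lower {13}, prefactor 9/7. Verdict: the Kummer evaluation I3 matches (x = -1; c = 13 equals 1+a-b for upper {-6, 6}: listed pattern). Hence: 99/7.

Key step: from the first term 9/7: cancel k + 2/3 from the displayed ratio first; then C = 9/7, x = -1.
Term ratio: r(k) = (-1) * (k-6) (k+6) / [(k+13) (k+1)] ; factor over Q: parameters, x = (-1), and C = 9/7.


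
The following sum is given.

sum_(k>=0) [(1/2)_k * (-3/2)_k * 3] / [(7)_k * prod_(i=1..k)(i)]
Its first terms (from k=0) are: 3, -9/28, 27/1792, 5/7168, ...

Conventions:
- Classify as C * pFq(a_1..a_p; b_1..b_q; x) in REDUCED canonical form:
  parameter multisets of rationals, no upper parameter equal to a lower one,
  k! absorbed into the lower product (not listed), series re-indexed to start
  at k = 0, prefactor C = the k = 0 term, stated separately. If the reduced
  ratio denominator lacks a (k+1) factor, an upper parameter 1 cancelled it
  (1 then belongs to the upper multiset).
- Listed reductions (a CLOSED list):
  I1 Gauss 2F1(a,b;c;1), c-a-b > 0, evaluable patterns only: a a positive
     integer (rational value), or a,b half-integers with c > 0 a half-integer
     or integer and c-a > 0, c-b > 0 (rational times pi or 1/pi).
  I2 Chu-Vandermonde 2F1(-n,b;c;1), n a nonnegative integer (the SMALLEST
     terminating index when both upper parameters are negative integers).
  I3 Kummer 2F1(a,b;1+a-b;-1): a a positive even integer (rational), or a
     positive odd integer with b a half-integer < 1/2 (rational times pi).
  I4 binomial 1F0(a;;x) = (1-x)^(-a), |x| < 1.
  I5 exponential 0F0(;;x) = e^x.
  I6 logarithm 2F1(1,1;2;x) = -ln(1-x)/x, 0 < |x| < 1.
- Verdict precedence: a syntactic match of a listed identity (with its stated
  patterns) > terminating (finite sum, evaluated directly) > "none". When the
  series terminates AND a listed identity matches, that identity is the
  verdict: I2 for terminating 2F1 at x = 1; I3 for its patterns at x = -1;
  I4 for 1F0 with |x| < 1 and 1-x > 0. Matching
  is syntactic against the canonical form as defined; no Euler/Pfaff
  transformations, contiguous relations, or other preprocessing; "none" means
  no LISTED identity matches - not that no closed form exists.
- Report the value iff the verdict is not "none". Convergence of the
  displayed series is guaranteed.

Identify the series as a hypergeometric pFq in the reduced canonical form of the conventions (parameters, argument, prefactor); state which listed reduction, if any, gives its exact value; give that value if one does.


Prefactor 3, argument 1: 2F1 with upper {-3/2, 1/2} over lower {7}. Verdict: Gauss's theorem I1 (half-integer case) applies (x = 1; upper {-3/2, 1/2} half-integers, c = 7 in the evaluable pattern). Its exact value is (4194304/495495) / pi.

The tell: with t_0 = 3, the product of the first k integers (C = 3, x = 1) is k!.
Adjacent-term ratio: r(k) = 1 * (k-3/2) (k+1/2) / [(k+7) (k+1)] ; factor over Q: parameters, x = 1, and C = 3.


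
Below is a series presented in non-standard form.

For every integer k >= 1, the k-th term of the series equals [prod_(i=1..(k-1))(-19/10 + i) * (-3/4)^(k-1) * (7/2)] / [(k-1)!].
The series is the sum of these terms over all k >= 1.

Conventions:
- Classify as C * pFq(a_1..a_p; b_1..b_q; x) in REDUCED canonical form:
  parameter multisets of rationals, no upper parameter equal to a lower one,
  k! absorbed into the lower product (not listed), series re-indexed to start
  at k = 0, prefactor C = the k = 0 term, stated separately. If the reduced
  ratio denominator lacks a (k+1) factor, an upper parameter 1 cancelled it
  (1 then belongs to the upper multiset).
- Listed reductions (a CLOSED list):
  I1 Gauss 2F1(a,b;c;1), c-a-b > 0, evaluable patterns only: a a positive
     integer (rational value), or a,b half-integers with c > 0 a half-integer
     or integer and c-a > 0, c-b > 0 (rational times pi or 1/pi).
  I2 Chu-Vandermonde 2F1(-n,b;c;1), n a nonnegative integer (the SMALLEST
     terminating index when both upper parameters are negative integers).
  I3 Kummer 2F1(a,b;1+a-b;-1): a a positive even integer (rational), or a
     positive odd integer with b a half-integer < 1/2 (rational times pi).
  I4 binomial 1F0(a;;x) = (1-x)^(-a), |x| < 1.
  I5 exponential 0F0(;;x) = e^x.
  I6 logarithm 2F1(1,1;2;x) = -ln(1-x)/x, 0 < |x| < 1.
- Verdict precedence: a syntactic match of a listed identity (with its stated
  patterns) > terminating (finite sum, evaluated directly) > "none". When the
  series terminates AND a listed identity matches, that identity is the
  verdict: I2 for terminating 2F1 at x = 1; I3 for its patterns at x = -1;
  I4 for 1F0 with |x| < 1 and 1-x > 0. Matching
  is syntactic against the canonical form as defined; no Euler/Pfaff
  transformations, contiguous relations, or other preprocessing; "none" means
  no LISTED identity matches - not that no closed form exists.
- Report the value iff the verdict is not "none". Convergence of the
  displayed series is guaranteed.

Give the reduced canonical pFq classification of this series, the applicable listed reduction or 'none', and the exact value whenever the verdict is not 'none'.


With C = 7/2: the canonical form is 1F0(-9/10; -; -3/4). Verdict: this is the binomial series (I4) (the 1F0 binomial series: exponent 9/10, x = -3/4). Hence: (7/2) * (7/4)^(9/10).

The tell: with t_0 = 7/2, the running product (prefactor 7/2) telescopes to a rising factorial.
Adjacent-term ratio: r(k) = (-3/4) * (k-9/10) / [(k+1)] - rational in k. x = (-3/4); t_0 = 7/2; negate the roots.
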